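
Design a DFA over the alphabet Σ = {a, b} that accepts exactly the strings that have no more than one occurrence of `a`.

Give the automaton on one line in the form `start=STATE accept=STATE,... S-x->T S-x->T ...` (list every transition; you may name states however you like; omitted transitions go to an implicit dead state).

start=S0 accept=S0,S1 S0-a->S1 S0-b->S0 S1-a->S2 S1-b->S1 S2-a->S2 S2-b->S2

Only the number of `a`s matters, and only up to 2. Make a chain S0 → S1 → S2 advanced by each `a` (with S2 absorbing); every other symbol self-loops. The accepting set is {S0, S1}.
A 3-state machine:
        a   b  
>* S0   S1  S0 
 * S1   S2  S1 
   S2   S2  S2 
(> = start, * = accepting)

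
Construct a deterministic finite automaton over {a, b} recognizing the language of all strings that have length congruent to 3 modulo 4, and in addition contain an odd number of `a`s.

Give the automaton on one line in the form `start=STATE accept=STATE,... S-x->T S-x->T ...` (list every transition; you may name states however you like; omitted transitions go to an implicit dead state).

start=S0 accept=S5 S0-a->S1 S0-b->S2 S1-a->S3 S1-b->S4 S2-a->S4 S2-b->S3 S3-a->S5 S3-b->S6 S4-a->S6 S4-b->S5 S5-a->S0 S5-b->S7 S6-a->S7 S6-b->S0 S7-a->S2 S7-b->S1

Build one automaton per condition and run them in lockstep. The first has 4 states tracking the input length modulo 4; the second has 2 states tracking the count of `a`s modulo 2. A product state is a pair (one from each), accepting exactly when both do.
8 states suffice.
        a   b  
>  S0   S1  S2 
   S1   S3  S4 
   S2   S4  S3 
   S3   S5  S6 
   S4   S6  S5 
 * S5   S0  S7 
   S6   S7  S0 
   S7   S2  S1 
(> = start, * = accepting)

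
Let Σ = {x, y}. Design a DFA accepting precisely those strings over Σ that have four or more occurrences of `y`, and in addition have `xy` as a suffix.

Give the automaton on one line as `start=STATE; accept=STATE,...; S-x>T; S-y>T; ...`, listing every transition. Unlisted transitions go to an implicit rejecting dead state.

start=S0; accept=S5; S0-x>S0; S0-y>S1; S1-x>S1; S1-y>S2; S2-x>S2; S2-y>S3; S3-x>S4; S3-y>S3; S4-x>S4; S4-y>S5; S5-x>S4; S5-y>S3

Handle the two conditions separately and then intersect. The first has 6 states tracking the count of `y`s, saturating at 5; the second has 3 states tracking how much of the suffix `xy` has currently been matched. A product state is a pair (one from each), accepting exactly when both do. After merging equivalent states the machine shrinks.
A 6-state machine:
        x   y  
>  S0   S0  S1 
   S1   S1  S2 
   S2   S2  S3 
   S3   S4  S3 
   S4   S4  S5 
 * S5   S4  S3 
(> = start, * = accepting)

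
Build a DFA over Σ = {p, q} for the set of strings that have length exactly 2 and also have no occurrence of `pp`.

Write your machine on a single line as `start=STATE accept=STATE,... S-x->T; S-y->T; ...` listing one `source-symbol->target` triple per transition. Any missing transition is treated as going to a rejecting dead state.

start=S0; accept=S4; S0-p->S1; S0-q->S2; S1-p->S3; S1-q->S4; S2-p->S4; S2-q->S4; S3-p->S3; S3-q->S3; S4-p->S3; S4-q->S3

Run two small machines in parallel and take their product. The first has 4 states tracking the input length, saturating at 3; the second has 3 states tracking partial matches of the forbidden pattern `pp`. A product state is a pair (one from each), accepting exactly when both do. Minimizing collapses redundant product states.
With 5 states:
        p   q  
>  S0   S1  S2 
   S1   S3  S4 
   S2   S4  S4 
   S3   S3  S3 
 * S4   S3  S3 
(> = start, * = accepting)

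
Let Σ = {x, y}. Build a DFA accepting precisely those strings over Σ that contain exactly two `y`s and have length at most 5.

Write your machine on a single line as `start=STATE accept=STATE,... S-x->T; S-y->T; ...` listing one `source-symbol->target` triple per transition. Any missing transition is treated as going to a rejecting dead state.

Build one automaton per condition and run them in lockstep. One (4 states) tracks the count of `y`s, saturating at 3; the other (7 states) tracks the input length, saturating at 6. Each combined state is a pair, one component from each; accept when both components accept. Equivalent product states are then merged.
A 13-state machine:
          x    y  
>  q0     q1   q2 
   q1     q3   q4 
   q2     q4   q5 
   q3     q6   q7 
   q4     q7   q8 
 * q5     q8   q9 
   q6     q9  q10 
   q7    q10  q11 
 * q8    q11   q9 
   q9     q9   q9 
   q10    q9  q12 
 * q11   q12   q9 
 * q12    q9   q9 
(> = start, * = accepting)

start=q0; accept=q5,q8,q11,q12; q0-x->q1; q0-y->q2; q1-x->q3; q1-y->q4; q2-x->q4; q2-y->q5; q3-x->q6; q3-y->q7; q4-x->q7; q4-y->q8; q5-x->q8; q5-y->q9; q6-x->q9; q6-y->q10; q7-x->q10; q7-y->q11; q8-x->q11; q8-y->q9; q9-x->q9; q9-y->q9; q10-x->q9; q10-y->q12; q11-x->q12; q11-y->q9; q12-x->q9; q12-y->q9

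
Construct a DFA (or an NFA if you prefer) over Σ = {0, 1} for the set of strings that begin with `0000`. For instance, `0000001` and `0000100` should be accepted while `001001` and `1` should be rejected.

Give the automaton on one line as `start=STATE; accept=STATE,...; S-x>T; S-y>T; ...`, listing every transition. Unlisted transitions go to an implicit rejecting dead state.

start=S0; accept=S4; S0-0>S1; S0-1>S5; S1-0>S2; S1-1>S5; S2-0>S3; S2-1>S5; S3-0>S4; S3-1>S5; S4-0>S4; S4-1>S4; S5-0>S5; S5-1>S5

Check the first 4 symbols one by one: S0 through S3 record how many have matched `0000` so far; any wrong symbol goes to the dead state S5. After all 4 match we enter the accepting sink S4.
        0   1  
>  S0   S1  S5 
   S1   S2  S5 
   S2   S3  S5 
   S3   S4  S5 
 * S4   S4  S4 
   S5   S5  S5 
(> = start, * = accepting)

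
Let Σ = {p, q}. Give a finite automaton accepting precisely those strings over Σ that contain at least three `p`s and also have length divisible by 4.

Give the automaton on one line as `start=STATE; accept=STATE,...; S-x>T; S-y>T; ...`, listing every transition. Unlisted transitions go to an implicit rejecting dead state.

start=S0; accept=S10; S0-p>S1; S0-q>S2; S1-p>S3; S1-q>S4; S2-p>S4; S2-q>S5; S3-p>S6; S3-q>S7; S4-p>S7; S4-q>S8; S5-p>S8; S5-q>S9; S6-p>S10; S6-q>S10; S7-p>S10; S7-q>S11; S8-p>S11; S8-q>S12; S9-p>S12; S9-q>S0; S10-p>S13; S10-q>S13; S11-p>S13; S11-q>S14; S12-p>S14; S12-q>S1; S13-p>S15; S13-q>S15; S14-p>S15; S14-q>S3; S15-p>S6; S15-q>S6

Run two small machines in parallel and take their product. One (5 states) tracks the count of `p`s, saturating at 4; the other (4 states) tracks the input length modulo 4. Each combined state is a pair, one component from each; accept when both components accept. Minimizing collapses redundant product states.
With 16 states:
          p    q  
>  S0     S1   S2 
   S1     S3   S4 
   S2     S4   S5 
   S3     S6   S7 
   S4     S7   S8 
   S5     S8   S9 
   S6    S10  S10 
   S7    S10  S11 
   S8    S11  S12 
   S9    S12   S0 
 * S10   S13  S13 
   S11   S13  S14 
   S12   S14   S1 
   S13   S15  S15 
   S14   S15   S3 
   S15    S6   S6 
(> = start, * = accepting)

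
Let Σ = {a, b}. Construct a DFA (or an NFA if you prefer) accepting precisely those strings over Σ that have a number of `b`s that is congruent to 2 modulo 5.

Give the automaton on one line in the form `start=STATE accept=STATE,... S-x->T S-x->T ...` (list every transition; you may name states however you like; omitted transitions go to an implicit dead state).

start=q0 accept=q2 q0-a->q0 q0-b->q1 q1-a->q1 q1-b->q2 q2-a->q2 q2-b->q3 q3-a->q3 q3-b->q4 q4-a->q4 q4-b->q0

The only thing that matters is how many `b`s have appeared, reduced mod 5. Use one state per residue: q0 for 0, …, q4 for 4. Reading `b` moves to the next residue; anything else stays put. q2 is accepting.
A 5-state machine:
        a   b  
>  q0   q0  q1 
   q1   q1  q2 
 * q2   q2  q3 
   q3   q3  q4 
   q4   q4  q0 
(> = start, * = accepting)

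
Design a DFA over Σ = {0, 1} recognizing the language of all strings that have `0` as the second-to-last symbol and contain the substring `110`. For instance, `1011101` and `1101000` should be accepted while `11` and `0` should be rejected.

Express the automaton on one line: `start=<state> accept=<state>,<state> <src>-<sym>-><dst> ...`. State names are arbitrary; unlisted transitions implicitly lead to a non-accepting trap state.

start=q0 accept=q8,q9 q0-0->q1 q0-1->q2 q1-0->q3 q1-1->q4 q2-0->q5 q2-1->q6 q3-0->q3 q3-1->q4 q4-0->q5 q4-1->q6 q5-0->q3 q5-1->q4 q6-0->q7 q6-1->q6 q7-0->q8 q7-1->q9 q8-0->q8 q8-1->q9 q9-0->q7 q9-1->q10 q10-0->q7 q10-1->q10

Handle the two conditions separately and then intersect. One (7 states) tracks the last 2 symbols read; the other (4 states) tracks whether and how much of `110` has been seen. Each combined state is a pair, one component from each; accept when both components accept.
          0    1  
>  q0     q1   q2 
   q1     q3   q4 
   q2     q5   q6 
   q3     q3   q4 
   q4     q5   q6 
   q5     q3   q4 
   q6     q7   q6 
   q7     q8   q9 
 * q8     q8   q9 
 * q9     q7  q10 
   q10    q7  q10 
(> = start, * = accepting)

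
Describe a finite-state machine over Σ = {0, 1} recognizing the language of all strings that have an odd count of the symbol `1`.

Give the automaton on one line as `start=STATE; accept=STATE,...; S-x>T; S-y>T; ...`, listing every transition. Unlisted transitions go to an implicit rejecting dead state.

Keep the running count of `1`s modulo 2: each `1` advances along the cycle q0 → q1 → q0 while other symbols loop. Accept at q1.
A 2-state machine:
        0   1  
>  q0   q0  q1 
 * q1   q1  q0 
(> = start, * = accepting)

start=q0; accept=q1; q0-0>q0; q0-1>q1; q1-0>q1; q1-1>q0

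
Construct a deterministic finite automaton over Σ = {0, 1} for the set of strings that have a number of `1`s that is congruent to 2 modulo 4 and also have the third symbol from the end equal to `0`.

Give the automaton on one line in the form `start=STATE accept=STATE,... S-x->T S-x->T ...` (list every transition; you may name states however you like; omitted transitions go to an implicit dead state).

Build one automaton per condition and run them in lockstep. One (4 states) tracks the count of `1`s modulo 4; the other (15 states) tracks the last 3 symbols read. Each combined state is a pair, one component from each; accept when both components accept. After merging equivalent states the machine shrinks.
          0    1  
>  S0     S1   S2 
   S1     S1   S3 
   S2     S4   S5 
   S3     S4   S6 
   S4     S7   S8 
   S5     S9  S10 
 * S6     S9  S10 
   S7     S7  S11 
   S8    S12  S10 
   S9    S13  S10 
   S10   S10   S0 
 * S11   S12  S10 
 * S12   S13  S10 
   S13   S14  S10 
 * S14   S14  S10 
(> = start, * = accepting)

start=S0 accept=S6,S11,S12,S14 S0-0->S1 S0-1->S2 S1-0->S1 S1-1->S3 S2-0->S4 S2-1->S5 S3-0->S4 S3-1->S6 S4-0->S7 S4-1->S8 S5-0->S9 S5-1->S10 S6-0->S9 S6-1->S10 S7-0->S7 S7-1->S11 S8-0->S12 S8-1->S10 S9-0->S13 S9-1->S10 S10-0->S10 S10-1->S0 S11-0->S12 S11-1->S10 S12-0->S13 S12-1->S10 S13-0->S14 S13-1->S10 S14-0->S14 S14-1->S10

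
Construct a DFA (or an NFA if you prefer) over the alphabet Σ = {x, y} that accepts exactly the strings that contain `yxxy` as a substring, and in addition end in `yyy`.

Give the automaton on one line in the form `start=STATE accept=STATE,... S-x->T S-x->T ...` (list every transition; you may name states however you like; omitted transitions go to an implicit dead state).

Run two small machines in parallel and take their product. One (5 states) tracks whether and how much of `yxxy` has been seen; the other (4 states) tracks how much of the suffix `yyy` has currently been matched. Each combined state is a pair, one component from each; accept when both components accept.
A 10-state machine:
        x   y  
>  S0   S0  S1 
   S1   S2  S3 
   S2   S4  S1 
   S3   S2  S5 
   S4   S0  S6 
   S5   S2  S5 
   S6   S7  S8 
   S7   S7  S6 
   S8   S7  S9 
 * S9   S7  S9 
(> = start, * = accepting)

start=S0 accept=S9 S0-x->S0 S0-y->S1 S1-x->S2 S1-y->S3 S2-x->S4 S2-y->S1 S3-x->S2 S3-y->S5 S4-x->S0 S4-y->S6 S5-x->S2 S5-y->S5 S6-x->S7 S6-y->S8 S7-x->S7 S7-y->S6 S8-x->S7 S8-y->S9 S9-x->S7 S9-y->S9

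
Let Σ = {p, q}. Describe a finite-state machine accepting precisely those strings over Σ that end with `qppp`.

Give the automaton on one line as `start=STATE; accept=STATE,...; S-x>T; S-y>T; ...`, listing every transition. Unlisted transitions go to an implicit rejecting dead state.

Let each state record the length of the longest suffix of the input read so far that is also a prefix of `qppp`. B means the last symbol is `q`; C means the last 2 symbols are `qp`; D means the last 3 symbols are `qpp`; E means the last 4 symbols are `qppp`. Accept only at E, where the string currently ends in `qppp`.
A 5-state machine:
       p  q 
>  A   A  B 
   B   C  B 
   C   D  B 
   D   E  B 
 * E   A  B 
(> = start, * = accepting)

start=A; accept=E; A-p>A; A-q>B; B-p>C; B-q>B; C-p>D; C-q>B; D-p>E; D-q>B; E-p>A; E-q>B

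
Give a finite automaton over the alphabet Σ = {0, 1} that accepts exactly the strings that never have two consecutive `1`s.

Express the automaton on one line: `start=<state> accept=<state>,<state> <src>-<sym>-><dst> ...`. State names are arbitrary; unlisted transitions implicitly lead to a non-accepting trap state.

This is the complement of 'contains `11`'. Use the same substring-matching states — q0 through q2 holding how much of `11` has just been matched — but flip the accepting set: everything except the trap q2 accepts.
With 3 states:
        0   1  
>* q0   q0  q1 
 * q1   q0  q2 
   q2   q2  q2 
(> = start, * = accepting)

start=q0 accept=q0,q1 q0-0->q0 q0-1->q1 q1-0->q0 q1-1->q2 q2-0->q2 q2-1->q2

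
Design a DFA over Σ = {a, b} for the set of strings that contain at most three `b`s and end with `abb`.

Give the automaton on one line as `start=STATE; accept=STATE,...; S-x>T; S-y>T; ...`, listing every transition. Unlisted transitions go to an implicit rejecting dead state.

start=s0; accept=s6; s0-a>s1; s0-b>s2; s1-a>s1; s1-b>s3; s2-a>s4; s2-b>s5; s3-a>s4; s3-b>s6; s4-a>s4; s4-b>s7; s5-a>s5; s5-b>s5; s6-a>s5; s6-b>s5; s7-a>s5; s7-b>s6

Build one automaton per condition and run them in lockstep. The first has 5 states tracking the count of `b`s, saturating at 4; the second has 4 states tracking how much of the suffix `abb` has currently been matched. A product state is a pair (one from each), accepting exactly when both do. Minimizing collapses redundant product states.
8 states suffice.
        a   b  
>  s0   s1  s2 
   s1   s1  s3 
   s2   s4  s5 
   s3   s4  s6 
   s4   s4  s7 
   s5   s5  s5 
 * s6   s5  s5 
   s7   s5  s6 
(> = start, * = accepting)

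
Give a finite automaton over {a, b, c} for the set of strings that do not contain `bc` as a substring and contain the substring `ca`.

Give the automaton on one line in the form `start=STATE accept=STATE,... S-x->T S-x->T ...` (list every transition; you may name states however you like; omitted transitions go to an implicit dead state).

start=S0 accept=S4,S5 S0-a->S0 S0-b->S1 S0-c->S2 S1-a->S0 S1-b->S1 S1-c->S3 S2-a->S4 S2-b->S1 S2-c->S2 S3-a->S3 S3-b->S3 S3-c->S3 S4-a->S4 S4-b->S5 S4-c->S4 S5-a->S4 S5-b->S5 S5-c->S3

Build one automaton per condition and run them in lockstep. The first has 3 states tracking partial matches of the forbidden pattern `bc`; the second has 3 states tracking whether and how much of `ca` has been seen. A product state is a pair (one from each), accepting exactly when both do. Equivalent product states are then merged.
With 6 states:
        a   b   c  
>  S0   S0  S1  S2 
   S1   S0  S1  S3 
   S2   S4  S1  S2 
   S3   S3  S3  S3 
 * S4   S4  S5  S4 
 * S5   S4  S5  S3 
(> = start, * = accepting)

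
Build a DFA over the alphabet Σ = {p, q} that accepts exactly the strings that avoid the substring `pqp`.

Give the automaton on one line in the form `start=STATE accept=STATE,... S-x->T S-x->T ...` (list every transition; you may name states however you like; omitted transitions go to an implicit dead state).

Track partial matches of the forbidden pattern `pqp`. State D is a dead state reached once `pqp` has occurred; every other state accepts. A means no part of `pqp` is currently matched.
A 4-state machine:
       p  q 
>* A   B  A 
 * B   B  C 
 * C   D  A 
   D   D  D 
(> = start, * = accepting)

start=A accept=A,B,C A-p->B A-q->A B-p->B B-q->C C-p->D C-q->A D-p->D D-q->D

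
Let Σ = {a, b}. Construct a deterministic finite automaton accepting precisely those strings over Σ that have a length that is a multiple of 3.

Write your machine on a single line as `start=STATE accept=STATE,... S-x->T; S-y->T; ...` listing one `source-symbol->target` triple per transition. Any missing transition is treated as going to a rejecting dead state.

Only the length mod 3 matters, so use a 3-cycle: from any state, every input symbol moves to the next state, wrapping q2 back to q0. Mark q0 accepting.
3 states suffice.
        a   b  
>* q0   q1  q1 
   q1   q2  q2 
   q2   q0  q0 
(> = start, * = accepting)

start=q0; accept=q0; q0-a->q1; q0-b->q1; q1-a->q2; q1-b->q2; q2-a->q0; q2-b->q0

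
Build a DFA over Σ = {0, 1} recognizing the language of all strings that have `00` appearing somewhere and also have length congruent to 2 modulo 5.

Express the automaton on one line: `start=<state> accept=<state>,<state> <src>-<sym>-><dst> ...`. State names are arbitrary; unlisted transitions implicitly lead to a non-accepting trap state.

Run two small machines in parallel and take their product. The first has 3 states tracking whether and how much of `00` has been seen; the second has 5 states tracking the input length modulo 5. A product state is a pair (one from each), accepting exactly when both do.
A 15-state machine:
          0    1  
>  s0     s1   s2 
   s1     s3   s4 
   s2     s5   s4 
 * s3     s6   s6 
   s4     s7   s8 
   s5     s6   s8 
   s6     s9   s9 
   s7     s9  s10 
   s8    s11  s10 
   s9    s12  s12 
   s10   s13   s0 
   s11   s12   s0 
   s12   s14  s14 
   s13   s14   s2 
   s14    s3   s3 
(> = start, * = accepting)

start=s0 accept=s3 s0-0->s1 s0-1->s2 s1-0->s3 s1-1->s4 s2-0->s5 s2-1->s4 s3-0->s6 s3-1->s6 s4-0->s7 s4-1->s8 s5-0->s6 s5-1->s8 s6-0->s9 s6-1->s9 s7-0->s9 s7-1->s10 s8-0->s11 s8-1->s10 s9-0->s12 s9-1->s12 s10-0->s13 s10-1->s0 s11-0->s12 s11-1->s0 s12-0->s14 s12-1->s14 s13-0->s14 s13-1->s2 s14-0->s3 s14-1->s3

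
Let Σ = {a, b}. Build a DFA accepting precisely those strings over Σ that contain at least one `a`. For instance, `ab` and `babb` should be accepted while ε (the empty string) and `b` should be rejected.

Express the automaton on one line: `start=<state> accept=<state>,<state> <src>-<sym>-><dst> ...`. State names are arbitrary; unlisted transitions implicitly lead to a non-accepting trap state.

start=s0 accept=s1,s2 s0-a->s1 s0-b->s0 s1-a->s2 s1-b->s1 s2-a->s2 s2-b->s2

Only the number of `a`s matters, and only up to 2. Make a chain s0 → s1 → s2 advanced by each `a` (with s2 absorbing); every other symbol self-loops. The accepting set is {s1, s2}.
A 3-state machine:
        a   b  
>  s0   s1  s0 
 * s1   s2  s1 
 * s2   s2  s2 
(> = start, * = accepting)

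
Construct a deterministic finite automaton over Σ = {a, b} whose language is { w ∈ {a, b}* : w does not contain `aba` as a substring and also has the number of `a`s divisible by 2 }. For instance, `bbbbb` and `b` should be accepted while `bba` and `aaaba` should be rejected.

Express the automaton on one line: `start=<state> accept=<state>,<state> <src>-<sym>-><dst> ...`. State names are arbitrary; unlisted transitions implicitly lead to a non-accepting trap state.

Handle the two conditions separately and then intersect. The first has 4 states tracking partial matches of the forbidden pattern `aba`; the second has 2 states tracking the count of `a`s modulo 2. A product state is a pair (one from each), accepting exactly when both do. After merging equivalent states the machine shrinks.
A 7-state machine:
        a   b  
>* S0   S1  S0 
   S1   S2  S3 
 * S2   S1  S4 
   S3   S5  S6 
 * S4   S5  S0 
   S5   S5  S5 
   S6   S2  S6 
(> = start, * = accepting)

start=S0 accept=S0,S2,S4 S0-a->S1 S0-b->S0 S1-a->S2 S1-b->S3 S2-a->S1 S2-b->S4 S3-a->S5 S3-b->S6 S4-a->S5 S4-b->S0 S5-a->S5 S5-b->S5 S6-a->S2 S6-b->S6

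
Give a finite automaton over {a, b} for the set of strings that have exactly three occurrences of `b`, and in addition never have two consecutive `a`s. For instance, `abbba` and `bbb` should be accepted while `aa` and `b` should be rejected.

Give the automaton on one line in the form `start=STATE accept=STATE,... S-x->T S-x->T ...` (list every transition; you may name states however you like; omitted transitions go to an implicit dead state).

Handle the two conditions separately and then intersect. The first has 5 states tracking the count of `b`s, saturating at 4; the second has 3 states tracking partial matches of the forbidden pattern `aa`. A product state is a pair (one from each), accepting exactly when both do.
          a    b  
>  S0     S1   S2 
   S1     S3   S2 
   S2     S4   S5 
   S3     S3   S6 
   S4     S6   S5 
   S5     S7   S8 
   S6     S6   S9 
   S7     S9   S8 
 * S8    S10  S11 
   S9     S9  S12 
 * S10   S12  S11 
   S11   S13  S11 
   S12   S12  S14 
   S13   S14  S11 
   S14   S14  S14 
(> = start, * = accepting)

start=S0 accept=S8,S10 S0-a->S1 S0-b->S2 S1-a->S3 S1-b->S2 S2-a->S4 S2-b->S5 S3-a->S3 S3-b->S6 S4-a->S6 S4-b->S5 S5-a->S7 S5-b->S8 S6-a->S6 S6-b->S9 S7-a->S9 S7-b->S8 S8-a->S10 S8-b->S11 S9-a->S9 S9-b->S12 S10-a->S12 S10-b->S11 S11-a->S13 S11-b->S11 S12-a->S12 S12-b->S14 S13-a->S14 S13-b->S11 S14-a->S14 S14-b->S14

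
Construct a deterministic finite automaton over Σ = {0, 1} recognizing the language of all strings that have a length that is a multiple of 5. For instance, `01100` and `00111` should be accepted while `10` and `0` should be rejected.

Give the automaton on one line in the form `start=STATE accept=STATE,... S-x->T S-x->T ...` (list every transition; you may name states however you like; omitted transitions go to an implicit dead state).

Only the length mod 5 matters, so use a 5-cycle: from any state, every input symbol moves to the next state, wrapping q4 back to q0. Mark q0 accepting.
5 states suffice.
        0   1  
>* q0   q1  q1 
   q1   q2  q2 
   q2   q3  q3 
   q3   q4  q4 
   q4   q0  q0 
(> = start, * = accepting)

start=q0 accept=q0 q0-0->q1 q0-1->q1 q1-0->q2 q1-1->q2 q2-0->q3 q2-1->q3 q3-0->q4 q3-1->q4 q4-0->q0 q4-1->q0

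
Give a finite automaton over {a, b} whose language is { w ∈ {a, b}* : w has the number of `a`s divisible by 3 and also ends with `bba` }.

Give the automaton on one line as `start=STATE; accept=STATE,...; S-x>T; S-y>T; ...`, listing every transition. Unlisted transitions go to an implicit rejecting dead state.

start=s0; accept=s11; s0-a>s1; s0-b>s2; s1-a>s3; s1-b>s4; s2-a>s1; s2-b>s5; s3-a>s0; s3-b>s6; s4-a>s3; s4-b>s7; s5-a>s8; s5-b>s5; s6-a>s0; s6-b>s9; s7-a>s10; s7-b>s7; s8-a>s3; s8-b>s4; s9-a>s11; s9-b>s9; s10-a>s0; s10-b>s6; s11-a>s1; s11-b>s2

Build one automaton per condition and run them in lockstep. The first has 3 states tracking the count of `a`s modulo 3; the second has 4 states tracking how much of the suffix `bba` has currently been matched. A product state is a pair (one from each), accepting exactly when both do.
A 12-state machine:
          a    b  
>  s0     s1   s2 
   s1     s3   s4 
   s2     s1   s5 
   s3     s0   s6 
   s4     s3   s7 
   s5     s8   s5 
   s6     s0   s9 
   s7    s10   s7 
   s8     s3   s4 
   s9    s11   s9 
   s10    s0   s6 
 * s11    s1   s2 
(> = start, * = accepting)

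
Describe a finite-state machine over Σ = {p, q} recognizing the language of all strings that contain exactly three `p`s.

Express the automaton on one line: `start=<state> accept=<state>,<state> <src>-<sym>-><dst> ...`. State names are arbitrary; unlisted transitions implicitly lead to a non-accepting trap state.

Only the number of `p`s matters, and only up to 4. Make a chain s0 → s1 → s2 → s3 → s4 advanced by each `p` (with s4 absorbing); every other symbol self-loops. The accepting set is {s3}.
With 5 states:
        p   q  
>  s0   s1  s0 
   s1   s2  s1 
   s2   s3  s2 
 * s3   s4  s3 
   s4   s4  s4 
(> = start, * = accepting)

start=s0 accept=s3 s0-p->s1 s0-q->s0 s1-p->s2 s1-q->s1 s2-p->s3 s2-q->s2 s3-p->s4 s3-q->s3 s4-p->s4 s4-q->s4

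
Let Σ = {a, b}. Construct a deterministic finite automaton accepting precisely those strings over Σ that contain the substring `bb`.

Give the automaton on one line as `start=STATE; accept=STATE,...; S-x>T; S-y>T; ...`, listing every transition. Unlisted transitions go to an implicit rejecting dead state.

States q0..q1 record the length of the longest prefix of `bb` that matches the current input suffix. Reaching q2 means `bb` has been seen, and we stay there forever. Accept from q2.
A 3-state machine:
        a   b  
>  q0   q0  q1 
   q1   q0  q2 
 * q2   q2  q2 
(> = start, * = accepting)

start=q0; accept=q2; q0-a>q0; q0-b>q1; q1-a>q0; q1-b>q2; q2-a>q2; q2-b>q2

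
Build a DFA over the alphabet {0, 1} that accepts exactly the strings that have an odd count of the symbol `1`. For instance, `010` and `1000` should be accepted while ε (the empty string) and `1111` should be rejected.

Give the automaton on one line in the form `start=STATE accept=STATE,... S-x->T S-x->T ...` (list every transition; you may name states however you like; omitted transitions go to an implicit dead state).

Keep the running count of `1`s modulo 2: each `1` advances along the cycle S0 → S1 → S0 while other symbols loop. Accept at S1.
A 2-state machine:
        0   1  
>  S0   S0  S1 
 * S1   S1  S0 
(> = start, * = accepting)

start=S0 accept=S1 S0-0->S0 S0-1->S1 S1-0->S1 S1-1->S0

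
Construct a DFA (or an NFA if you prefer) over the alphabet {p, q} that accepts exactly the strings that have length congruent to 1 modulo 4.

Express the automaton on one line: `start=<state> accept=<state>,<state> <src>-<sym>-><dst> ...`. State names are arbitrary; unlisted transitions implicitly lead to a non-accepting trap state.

start=A accept=B A-p->B A-q->B B-p->C B-q->C C-p->D C-q->D D-p->A D-q->A

Count input length modulo 4: every symbol advances one step around the cycle A → B → C → D → A. Accept at B.
4 states suffice.
       p  q 
>  A   B  B 
 * B   C  C 
   C   D  D 
   D   A  A 
(> = start, * = accepting)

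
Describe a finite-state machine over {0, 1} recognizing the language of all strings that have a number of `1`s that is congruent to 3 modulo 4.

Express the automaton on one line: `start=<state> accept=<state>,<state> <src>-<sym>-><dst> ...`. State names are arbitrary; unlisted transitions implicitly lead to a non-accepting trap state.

The only thing that matters is how many `1`s have appeared, reduced mod 4. Use one state per residue: q0 for 0, …, q3 for 3. Reading `1` moves to the next residue; anything else stays put. q3 is accepting.
With 4 states:
        0   1  
>  q0   q0  q1 
   q1   q1  q2 
   q2   q2  q3 
 * q3   q3  q0 
(> = start, * = accepting)

start=q0 accept=q3 q0-0->q0 q0-1->q1 q1-0->q1 q1-1->q2 q2-0->q2 q2-1->q3 q3-0->q3 q3-1->q0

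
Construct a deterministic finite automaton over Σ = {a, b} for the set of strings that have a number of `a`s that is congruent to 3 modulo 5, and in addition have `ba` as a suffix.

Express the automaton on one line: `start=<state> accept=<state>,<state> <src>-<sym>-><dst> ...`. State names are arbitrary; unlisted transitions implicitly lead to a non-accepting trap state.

start=q0 accept=q6 q0-a->q1 q0-b->q0 q1-a->q2 q1-b->q1 q2-a->q3 q2-b->q4 q3-a->q5 q3-b->q3 q4-a->q6 q4-b->q4 q5-a->q0 q5-b->q5 q6-a->q5 q6-b->q3

Run two small machines in parallel and take their product. The first has 5 states tracking the count of `a`s modulo 5; the second has 3 states tracking how much of the suffix `ba` has currently been matched. A product state is a pair (one from each), accepting exactly when both do. After merging equivalent states the machine shrinks.
        a   b  
>  q0   q1  q0 
   q1   q2  q1 
   q2   q3  q4 
   q3   q5  q3 
   q4   q6  q4 
   q5   q0  q5 
 * q6   q5  q3 
(> = start, * = accepting)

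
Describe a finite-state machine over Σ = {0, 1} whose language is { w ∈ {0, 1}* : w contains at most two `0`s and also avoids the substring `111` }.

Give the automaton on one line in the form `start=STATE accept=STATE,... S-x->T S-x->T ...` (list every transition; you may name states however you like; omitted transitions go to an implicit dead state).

Handle the two conditions separately and then intersect. The first has 4 states tracking the count of `0`s, saturating at 3; the second has 4 states tracking partial matches of the forbidden pattern `111`. A product state is a pair (one from each), accepting exactly when both do. Equivalent product states are then merged.
With 10 states:
       0  1 
>* A   B  C 
 * B   D  E 
 * C   B  F 
 * D   G  H 
 * E   D  I 
 * F   B  G 
   G   G  G 
 * H   G  J 
 * I   D  G 
 * J   G  G 
(> = start, * = accepting)

start=A accept=A,B,C,D,E,F,H,I,J A-0->B A-1->C B-0->D B-1->E C-0->B C-1->F D-0->G D-1->H E-0->D E-1->I F-0->B F-1->G G-0->G G-1->G H-0->G H-1->J I-0->D I-1->G J-0->G J-1->G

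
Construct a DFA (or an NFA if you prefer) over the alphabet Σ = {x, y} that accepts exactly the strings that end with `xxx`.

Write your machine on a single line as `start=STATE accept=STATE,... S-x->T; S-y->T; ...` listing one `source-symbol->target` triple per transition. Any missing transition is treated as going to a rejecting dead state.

start=A; accept=D; A-x->B; A-y->A; B-x->C; B-y->A; C-x->D; C-y->A; D-x->D; D-y->A

Let each state record the length of the longest suffix of the input read so far that is also a prefix of `xxx`. B means the last symbol is `x`; C means the last 2 symbols are `xx`; D means the last 3 symbols are `xxx`. Accept only at D, where the string currently ends in `xxx`.
4 states suffice.
       x  y 
>  A   B  A 
   B   C  A 
   C   D  A 
 * D   D  A 
(> = start, * = accepting)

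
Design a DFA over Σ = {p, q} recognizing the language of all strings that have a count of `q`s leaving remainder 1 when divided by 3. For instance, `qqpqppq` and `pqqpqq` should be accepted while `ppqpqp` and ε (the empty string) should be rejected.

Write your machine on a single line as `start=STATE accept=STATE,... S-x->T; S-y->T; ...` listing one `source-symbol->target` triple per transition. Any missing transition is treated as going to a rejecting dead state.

Keep the running count of `q`s modulo 3: each `q` advances along the cycle s0 → s1 → s2 → s0 while other symbols loop. Accept at s1.
        p   q  
>  s0   s0  s1 
 * s1   s1  s2 
   s2   s2  s0 
(> = start, * = accepting)

start=s0; accept=s1; s0-p->s0; s0-q->s1; s1-p->s1; s1-q->s2; s2-p->s2; s2-q->s0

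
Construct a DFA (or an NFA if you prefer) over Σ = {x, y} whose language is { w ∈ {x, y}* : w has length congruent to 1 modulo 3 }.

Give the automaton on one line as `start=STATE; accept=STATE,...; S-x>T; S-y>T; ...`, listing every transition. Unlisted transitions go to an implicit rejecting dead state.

Count input length modulo 3: every symbol advances one step around the cycle q0 → q1 → q2 → q0. Accept at q1.
With 3 states:
        x   y  
>  q0   q1  q1 
 * q1   q2  q2 
   q2   q0  q0 
(> = start, * = accepting)

start=q0; accept=q1; q0-x>q1; q0-y>q1; q1-x>q2; q1-y>q2; q2-x>q0; q2-y>q0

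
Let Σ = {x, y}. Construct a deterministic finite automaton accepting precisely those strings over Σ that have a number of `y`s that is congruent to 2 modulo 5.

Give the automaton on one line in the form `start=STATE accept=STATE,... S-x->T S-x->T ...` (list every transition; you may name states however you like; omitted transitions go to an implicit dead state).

start=s0 accept=s2 s0-x->s0 s0-y->s1 s1-x->s1 s1-y->s2 s2-x->s2 s2-y->s3 s3-x->s3 s3-y->s4 s4-x->s4 s4-y->s0

The only thing that matters is how many `y`s have appeared, reduced mod 5. Use one state per residue: s0 for 0, …, s4 for 4. Reading `y` moves to the next residue; anything else stays put. s2 is accepting.
        x   y  
>  s0   s0  s1 
   s1   s1  s2 
 * s2   s2  s3 
   s3   s3  s4 
   s4   s4  s0 
(> = start, * = accepting)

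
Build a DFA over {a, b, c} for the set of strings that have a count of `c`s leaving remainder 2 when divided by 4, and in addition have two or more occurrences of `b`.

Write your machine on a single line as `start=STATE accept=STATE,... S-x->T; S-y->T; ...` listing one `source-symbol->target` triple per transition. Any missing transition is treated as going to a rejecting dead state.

start=q0; accept=q9; q0-a->q0; q0-b->q1; q0-c->q2; q1-a->q1; q1-b->q3; q1-c->q4; q2-a->q2; q2-b->q4; q2-c->q5; q3-a->q3; q3-b->q3; q3-c->q6; q4-a->q4; q4-b->q6; q4-c->q7; q5-a->q5; q5-b->q7; q5-c->q8; q6-a->q6; q6-b->q6; q6-c->q9; q7-a->q7; q7-b->q9; q7-c->q10; q8-a->q8; q8-b->q10; q8-c->q0; q9-a->q9; q9-b->q9; q9-c->q11; q10-a->q10; q10-b->q11; q10-c->q1; q11-a->q11; q11-b->q11; q11-c->q3

Run two small machines in parallel and take their product. The first has 4 states tracking the count of `c`s modulo 4; the second has 4 states tracking the count of `b`s, saturating at 3. A product state is a pair (one from each), accepting exactly when both do. Equivalent product states are then merged.
With 12 states:
          a    b    c  
>  q0     q0   q1   q2 
   q1     q1   q3   q4 
   q2     q2   q4   q5 
   q3     q3   q3   q6 
   q4     q4   q6   q7 
   q5     q5   q7   q8 
   q6     q6   q6   q9 
   q7     q7   q9  q10 
   q8     q8  q10   q0 
 * q9     q9   q9  q11 
   q10   q10  q11   q1 
   q11   q11  q11   q3 
(> = start, * = accepting)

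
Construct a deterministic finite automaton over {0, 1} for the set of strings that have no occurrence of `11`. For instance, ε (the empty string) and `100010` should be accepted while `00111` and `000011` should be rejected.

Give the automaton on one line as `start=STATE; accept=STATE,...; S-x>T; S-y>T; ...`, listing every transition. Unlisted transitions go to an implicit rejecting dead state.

This is the complement of 'contains `11`'. Use the same substring-matching states — s0 through s2 holding how much of `11` has just been matched — but flip the accepting set: everything except the trap s2 accepts.
3 states suffice.
        0   1  
>* s0   s0  s1 
 * s1   s0  s2 
   s2   s2  s2 
(> = start, * = accepting)

start=s0; accept=s0,s1; s0-0>s0; s0-1>s1; s1-0>s0; s1-1>s2; s2-0>s2; s2-1>s2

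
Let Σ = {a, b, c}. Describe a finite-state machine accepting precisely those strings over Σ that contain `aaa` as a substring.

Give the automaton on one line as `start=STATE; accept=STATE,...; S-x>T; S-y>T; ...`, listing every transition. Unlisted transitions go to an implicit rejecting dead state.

start=S0; accept=S3; S0-a>S1; S0-b>S0; S0-c>S0; S1-a>S2; S1-b>S0; S1-c>S0; S2-a>S3; S2-b>S0; S2-c>S0; S3-a>S3; S3-b>S3; S3-c>S3

Track how much of `aaa` has been matched so far: state S0 is no progress, S3 is the absorbing accept state reached once `aaa` has occurred. Intermediate states record partial matches; on a mismatch, fall back to the longest reusable overlap.
4 states suffice.
        a   b   c  
>  S0   S1  S0  S0 
   S1   S2  S0  S0 
   S2   S3  S0  S0 
 * S3   S3  S3  S3 
(> = start, * = accepting)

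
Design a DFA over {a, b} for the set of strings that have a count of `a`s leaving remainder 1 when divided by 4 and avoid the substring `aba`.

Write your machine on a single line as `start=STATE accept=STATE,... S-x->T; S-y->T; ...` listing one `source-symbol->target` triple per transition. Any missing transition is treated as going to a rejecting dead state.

start=S0; accept=S1,S3,S7; S0-a->S1; S0-b->S0; S1-a->S2; S1-b->S3; S2-a->S4; S2-b->S5; S3-a->S6; S3-b->S7; S4-a->S8; S4-b->S9; S5-a->S6; S5-b->S10; S6-a->S6; S6-b->S6; S7-a->S2; S7-b->S7; S8-a->S1; S8-b->S11; S9-a->S6; S9-b->S12; S10-a->S4; S10-b->S10; S11-a->S6; S11-b->S0; S12-a->S8; S12-b->S12

Build one automaton per condition and run them in lockstep. One (4 states) tracks the count of `a`s modulo 4; the other (4 states) tracks partial matches of the forbidden pattern `aba`. Each combined state is a pair, one component from each; accept when both components accept. Minimizing collapses redundant product states.
13 states suffice.
          a    b  
>  S0     S1   S0 
 * S1     S2   S3 
   S2     S4   S5 
 * S3     S6   S7 
   S4     S8   S9 
   S5     S6  S10 
   S6     S6   S6 
 * S7     S2   S7 
   S8     S1  S11 
   S9     S6  S12 
   S10    S4  S10 
   S11    S6   S0 
   S12    S8  S12 
(> = start, * = accepting)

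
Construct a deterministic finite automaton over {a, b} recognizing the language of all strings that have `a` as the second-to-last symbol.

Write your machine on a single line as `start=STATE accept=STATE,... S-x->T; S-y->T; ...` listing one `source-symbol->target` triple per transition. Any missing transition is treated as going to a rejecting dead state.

start=s0; accept=s3,s4; s0-a->s1; s0-b->s2; s1-a->s3; s1-b->s4; s2-a->s5; s2-b->s6; s3-a->s3; s3-b->s4; s4-a->s5; s4-b->s6; s5-a->s3; s5-b->s4; s6-a->s5; s6-b->s6

A DFA must remember the last 2 symbols (since which symbol is second-to-last isn't known until the input ends). Use one state per possible window of the last ≤2 symbols; accept from those whose window starts with `a`.
With 7 states:
        a   b  
>  s0   s1  s2 
   s1   s3  s4 
   s2   s5  s6 
 * s3   s3  s4 
 * s4   s5  s6 
   s5   s3  s4 
   s6   s5  s6 
(> = start, * = accepting)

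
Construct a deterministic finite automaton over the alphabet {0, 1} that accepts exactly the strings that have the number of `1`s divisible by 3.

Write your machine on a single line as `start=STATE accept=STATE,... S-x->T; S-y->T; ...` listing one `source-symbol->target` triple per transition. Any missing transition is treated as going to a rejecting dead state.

start=S0; accept=S0; S0-0->S0; S0-1->S1; S1-0->S1; S1-1->S2; S2-0->S2; S2-1->S0

Keep the running count of `1`s modulo 3: each `1` advances along the cycle S0 → S1 → S2 → S0 while other symbols loop. Accept at S0.
        0   1  
>* S0   S0  S1 
   S1   S1  S2 
   S2   S2  S0 
(> = start, * = accepting)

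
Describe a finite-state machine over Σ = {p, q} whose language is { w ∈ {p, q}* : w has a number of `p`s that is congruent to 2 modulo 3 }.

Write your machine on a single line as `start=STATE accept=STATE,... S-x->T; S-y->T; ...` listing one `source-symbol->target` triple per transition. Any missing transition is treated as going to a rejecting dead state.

start=S0; accept=S2; S0-p->S1; S0-q->S0; S1-p->S2; S1-q->S1; S2-p->S0; S2-q->S2

The only thing that matters is how many `p`s have appeared, reduced mod 3. Use one state per residue: S0 for 0, …, S2 for 2. Reading `p` moves to the next residue; anything else stays put. S2 is accepting.
        p   q  
>  S0   S1  S0 
   S1   S2  S1 
 * S2   S0  S2 
(> = start, * = accepting)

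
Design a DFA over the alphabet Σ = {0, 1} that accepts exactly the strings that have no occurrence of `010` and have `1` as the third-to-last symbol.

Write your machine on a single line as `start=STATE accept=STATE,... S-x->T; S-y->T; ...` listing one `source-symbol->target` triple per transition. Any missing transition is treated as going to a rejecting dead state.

start=q0; accept=q7,q8,q9,q10; q0-0->q1; q0-1->q2; q1-0->q1; q1-1->q3; q2-0->q4; q2-1->q5; q3-0->q6; q3-1->q5; q4-0->q7; q4-1->q8; q5-0->q9; q5-1->q10; q6-0->q6; q6-1->q6; q7-0->q1; q7-1->q3; q8-0->q6; q8-1->q5; q9-0->q7; q9-1->q8; q10-0->q9; q10-1->q10

Handle the two conditions separately and then intersect. The first has 4 states tracking partial matches of the forbidden pattern `010`; the second has 15 states tracking the last 3 symbols read. A product state is a pair (one from each), accepting exactly when both do. Equivalent product states are then merged.
With 11 states:
          0    1  
>  q0     q1   q2 
   q1     q1   q3 
   q2     q4   q5 
   q3     q6   q5 
   q4     q7   q8 
   q5     q9  q10 
   q6     q6   q6 
 * q7     q1   q3 
 * q8     q6   q5 
 * q9     q7   q8 
 * q10    q9  q10 
(> = start, * = accepting)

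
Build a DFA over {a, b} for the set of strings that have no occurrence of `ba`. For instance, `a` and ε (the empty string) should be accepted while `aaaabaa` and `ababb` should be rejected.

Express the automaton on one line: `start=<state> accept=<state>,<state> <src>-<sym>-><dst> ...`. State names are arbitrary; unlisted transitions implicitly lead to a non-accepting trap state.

This is the complement of 'contains `ba`'. Use the same substring-matching states — s0 through s2 holding how much of `ba` has just been matched — but flip the accepting set: everything except the trap s2 accepts.
3 states suffice.
        a   b  
>* s0   s0  s1 
 * s1   s2  s1 
   s2   s2  s2 
(> = start, * = accepting)

start=s0 accept=s0,s1 s0-a->s0 s0-b->s1 s1-a->s2 s1-b->s1 s2-a->s2 s2-b->s2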